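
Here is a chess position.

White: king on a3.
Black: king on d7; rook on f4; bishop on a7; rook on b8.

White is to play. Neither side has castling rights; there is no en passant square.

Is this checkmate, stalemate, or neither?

White to move; white king on a3.
In check: no.
Legal moves for White: Ka2.
White has 1 legal move and is not in check → neither.

neither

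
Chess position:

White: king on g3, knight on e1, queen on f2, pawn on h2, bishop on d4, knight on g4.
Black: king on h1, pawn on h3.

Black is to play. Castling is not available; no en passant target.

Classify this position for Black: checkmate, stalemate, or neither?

stalemate

Black to move; black king on h1.
In check: no.
King squares — g1: attacked by Qf2; g2: attacked by Ne1; h2: attacked by Qf2.
Legal moves for Black: none.
Not in check and no legal moves → stalemate.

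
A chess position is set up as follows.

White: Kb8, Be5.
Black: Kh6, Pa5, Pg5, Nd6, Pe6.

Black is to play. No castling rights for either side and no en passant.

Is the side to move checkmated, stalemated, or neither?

Black to move; black king on h6.
In check: no.
Legal moves for Black: Kh7, Kg6, Kh5, Ne8, Nc8, Nf7, Nb7, Nf5, Nb5, Ne4, Nc4, g4, a4.
Black has 13 legal moves and is not in check → neither.

neither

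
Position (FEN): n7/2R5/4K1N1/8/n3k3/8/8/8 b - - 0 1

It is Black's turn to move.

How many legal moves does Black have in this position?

Black to move; king on e4.
In check: no.
Legal moves: Nxc7+, N8b6, Kd4, Kf3, Ke3, Kd3, N4b6, Nc5+, Nc3, Nb2.
Count: 10.

10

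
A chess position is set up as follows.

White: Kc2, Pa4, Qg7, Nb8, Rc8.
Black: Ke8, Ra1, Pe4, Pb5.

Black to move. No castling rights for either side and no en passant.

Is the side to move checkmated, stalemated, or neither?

checkmate

Black to move; black king on e8.
In check: yes, from the white rook on c8.
King squares — d7: attacked by Qg7; e7: attacked by Qg7; f7: attacked by Qg7; d8: attacked by Rc8; f8: attacked by Qg7.
Legal moves for Black: none.
In check with no legal moves → checkmate.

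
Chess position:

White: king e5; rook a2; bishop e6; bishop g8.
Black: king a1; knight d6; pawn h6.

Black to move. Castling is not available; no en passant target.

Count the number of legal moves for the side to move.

Black to move; king on a1.
In check: yes, from the white rook on a2.
Legal moves: Kb1.
Count: 1.

1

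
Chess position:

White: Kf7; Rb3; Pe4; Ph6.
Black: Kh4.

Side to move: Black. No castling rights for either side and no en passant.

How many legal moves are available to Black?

3

Black to move; king on h4.
In check: no.
Legal moves: Kh5, Kg5, Kg4.
Count: 3.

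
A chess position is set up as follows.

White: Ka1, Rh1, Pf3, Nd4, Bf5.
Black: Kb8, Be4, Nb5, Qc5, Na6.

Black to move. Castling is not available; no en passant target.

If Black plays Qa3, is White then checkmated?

yes

After Qa3: white king on a1; in check: yes, from the black queen on a3.
King squares — b1: attacked by Be4; a2: attacked by Qa3; b2: attacked by Qa3.
White has no legal moves → checkmate.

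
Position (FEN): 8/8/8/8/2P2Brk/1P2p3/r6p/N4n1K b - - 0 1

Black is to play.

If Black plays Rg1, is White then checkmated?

yes

After Rg1: white king on h1; in check: yes, from the black rook on g1.
King squares — g1: attacked by Ph2; g2: attacked by Rg1; h2: attacked by Nf1.
White has no legal moves → checkmate.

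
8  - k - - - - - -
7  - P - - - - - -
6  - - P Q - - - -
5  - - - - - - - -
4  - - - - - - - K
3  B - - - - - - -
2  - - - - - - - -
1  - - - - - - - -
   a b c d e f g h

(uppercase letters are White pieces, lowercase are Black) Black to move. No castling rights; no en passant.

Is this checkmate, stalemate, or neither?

Black to move; black king on b8.
In check: yes, from the white queen on d6.
Legal moves for Black: Ka7.
Black is in check but has 1 legal move → neither.

neither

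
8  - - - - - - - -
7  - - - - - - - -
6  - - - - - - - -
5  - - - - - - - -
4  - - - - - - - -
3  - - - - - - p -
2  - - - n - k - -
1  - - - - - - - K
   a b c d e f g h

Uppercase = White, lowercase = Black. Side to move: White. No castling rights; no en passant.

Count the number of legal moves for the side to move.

White to move; king on h1.
In check: no.
Legal moves: none.
Count: 0.

0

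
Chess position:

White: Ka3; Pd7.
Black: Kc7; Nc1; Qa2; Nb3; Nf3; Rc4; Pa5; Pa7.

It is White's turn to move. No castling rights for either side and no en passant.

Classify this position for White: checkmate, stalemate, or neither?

checkmate

White to move; white king on a3.
In check: yes, from the black queen on a2.
King squares — a2: attacked by Nc1; b2: attacked by Qa2; b3: attacked by Nc1; a4: attacked by Qa2; b4: attacked by Rc4.
Legal moves for White: none.
In check with no legal moves → checkmate.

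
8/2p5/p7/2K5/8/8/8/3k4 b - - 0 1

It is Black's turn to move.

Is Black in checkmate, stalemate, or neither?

neither

Black to move; black king on d1.
In check: no.
Legal moves for Black: Ke2, Kd2, Kc2, Ke1, Kc1, c6, a5.
Black has 7 legal moves and is not in check → neither.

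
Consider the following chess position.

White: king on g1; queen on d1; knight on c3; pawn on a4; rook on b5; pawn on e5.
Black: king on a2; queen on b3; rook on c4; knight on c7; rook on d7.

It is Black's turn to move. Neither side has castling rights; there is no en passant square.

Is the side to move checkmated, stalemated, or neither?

Black to move; black king on a2.
In check: yes, from the white knight on c3.
King squares — a1: attacked by Qd1; b1: attacked by Qd1; b2: available; a3: available; b3: own queen.
Legal moves for Black: Ka3, Kb2, Rxc3, Qxc3.
Black is in check but has 4 legal moves → neither.

neither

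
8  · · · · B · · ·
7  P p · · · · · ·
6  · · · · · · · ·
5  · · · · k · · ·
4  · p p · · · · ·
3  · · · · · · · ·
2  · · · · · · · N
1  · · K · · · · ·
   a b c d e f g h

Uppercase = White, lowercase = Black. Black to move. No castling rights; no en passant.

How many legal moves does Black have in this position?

Black to move; king on e5.
In check: no.
Legal moves: Kf6, Ke6, Kd6, Kf5, Kd5, Kf4, Ke4, Kd4, b6, c3, b3, b5.
Count: 12.

12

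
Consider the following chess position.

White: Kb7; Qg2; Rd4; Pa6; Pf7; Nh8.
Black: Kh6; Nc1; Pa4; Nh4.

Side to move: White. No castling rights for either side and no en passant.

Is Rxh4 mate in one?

After Rxh4: black king on h6; in check: yes, from the white rook on h4.
King squares — g5: attacked by Qg2; h5: attacked by Rh4; g6: attacked by Qg2; g7: attacked by Qg2; h7: attacked by Rh4.
Black has no legal moves → checkmate.

yes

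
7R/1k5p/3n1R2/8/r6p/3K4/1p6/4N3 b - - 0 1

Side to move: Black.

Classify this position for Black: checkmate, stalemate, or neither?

Black to move; black king on b7.
In check: no.
Legal moves for Black include: Kc7, Ka7, Kc6, Kb6, Ka6, Ne8, Nc8, Nf7, Nf5, Nb5, Ne4, Nc4, Ra8, Ra7, Ra6, Ra5, Rg4, Rf4, ... (list truncated; more exist).
Black has legal moves and is not in check → neither.

neither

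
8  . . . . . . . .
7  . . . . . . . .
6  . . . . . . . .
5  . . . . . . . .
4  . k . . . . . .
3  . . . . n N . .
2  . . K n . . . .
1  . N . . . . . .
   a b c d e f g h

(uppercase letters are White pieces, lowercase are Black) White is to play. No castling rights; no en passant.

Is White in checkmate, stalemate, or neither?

neither

White to move; white king on c2.
In check: yes, from the black knight on e3.
Legal moves for White: Kd3, Kxd2, Kb2, Kc1.
White is in check but has 4 legal moves → neither.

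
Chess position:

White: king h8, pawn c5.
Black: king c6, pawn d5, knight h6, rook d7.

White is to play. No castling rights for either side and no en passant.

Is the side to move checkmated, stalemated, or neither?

stalemate

White to move; white king on h8.
In check: no.
King squares — g7: attacked by Rd7; h7: attacked by Rd7; g8: attacked by Nh6.
Legal moves for White: none.
Not in check and no legal moves → stalemate.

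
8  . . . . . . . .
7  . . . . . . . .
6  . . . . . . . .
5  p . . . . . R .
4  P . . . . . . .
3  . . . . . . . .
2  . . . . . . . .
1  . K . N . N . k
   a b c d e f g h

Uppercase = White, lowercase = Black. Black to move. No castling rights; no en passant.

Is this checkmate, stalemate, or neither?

stalemate

Black to move; black king on h1.
In check: no.
King squares — g1: attacked by Rg5; g2: attacked by Rg5; h2: attacked by Nf1.
Legal moves for Black: none.
Not in check and no legal moves → stalemate.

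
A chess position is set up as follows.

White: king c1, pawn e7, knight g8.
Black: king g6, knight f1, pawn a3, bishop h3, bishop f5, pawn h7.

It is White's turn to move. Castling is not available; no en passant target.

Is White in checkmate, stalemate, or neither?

neither

White to move; white king on c1.
In check: no.
Legal moves for White: Nh6, Nf6, Kd1, e8=Q+, e8=R, e8=B+, e8=N.
White has 7 legal moves and is not in check → neither.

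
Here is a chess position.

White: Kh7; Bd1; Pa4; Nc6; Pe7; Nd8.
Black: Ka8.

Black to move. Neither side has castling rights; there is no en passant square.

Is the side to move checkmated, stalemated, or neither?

stalemate

Black to move; black king on a8.
In check: no.
King squares — a7: attacked by Nc6; b7: attacked by Nd8; b8: attacked by Nc6.
Legal moves for Black: none.
Not in check and no legal moves → stalemate.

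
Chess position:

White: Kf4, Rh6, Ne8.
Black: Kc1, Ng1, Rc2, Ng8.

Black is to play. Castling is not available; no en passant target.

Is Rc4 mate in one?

After Rc4: white king on f4; in check: yes, from the black rook on c4.
White has 5 legal replies: Kg5, Kf5, Ke5, Kg3, Ke3.
In check but a legal move exists → not checkmate.

no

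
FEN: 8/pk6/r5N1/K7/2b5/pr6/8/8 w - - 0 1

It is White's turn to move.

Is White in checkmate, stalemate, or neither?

checkmate

White to move; white king on a5.
In check: yes, from the black rook on a6.
King squares — a4: attacked by Ra6; b4: attacked by Rb3; b5: attacked by Rb3; a6: attacked by Bc4; b6: attacked by Rb3.
Legal moves for White: none.
In check with no legal moves → checkmate.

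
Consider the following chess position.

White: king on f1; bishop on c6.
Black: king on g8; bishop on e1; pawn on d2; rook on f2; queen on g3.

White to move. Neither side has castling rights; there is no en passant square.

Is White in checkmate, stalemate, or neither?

White to move; white king on f1.
In check: yes, from the black rook on f2.
King squares — e1: attacked by Pd2; g1: attacked by Qg3; e2: attacked by Rf2; f2: attacked by Be1; g2: attacked by Rf2.
Legal moves for White: none.
In check with no legal moves → checkmate.

checkmate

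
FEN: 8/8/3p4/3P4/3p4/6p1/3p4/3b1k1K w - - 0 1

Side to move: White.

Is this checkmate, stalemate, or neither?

stalemate

White to move; white king on h1.
In check: no.
King squares — g1: attacked by Kf1; g2: attacked by Kf1; h2: attacked by Pg3.
Legal moves for White: none.
Not in check and no legal moves → stalemate.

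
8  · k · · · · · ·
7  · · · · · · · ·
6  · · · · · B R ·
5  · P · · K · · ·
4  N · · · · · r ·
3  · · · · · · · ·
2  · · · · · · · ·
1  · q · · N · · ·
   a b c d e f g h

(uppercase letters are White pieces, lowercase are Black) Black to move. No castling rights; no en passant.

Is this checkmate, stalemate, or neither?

Black to move; black king on b8.
In check: no.
Legal moves for Black include: Kc8, Ka8, Kc7, Kb7, Ka7, Rxg6, Rg5+, Rh4, Rf4, Re4+, Rd4, Rc4, Rb4, Rxa4, Rg3, Rg2, Rg1, Qxg6, ... (list truncated; more exist).
Black has legal moves and is not in check → neither.

neither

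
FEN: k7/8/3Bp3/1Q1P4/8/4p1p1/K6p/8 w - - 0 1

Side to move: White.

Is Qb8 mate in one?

yes

After Qb8: black king on a8; in check: yes, from the white queen on b8.
King squares — a7: attacked by Qb8; b7: attacked by Qb8; b8: attacked by Bd6.
Black has no legal moves → checkmate.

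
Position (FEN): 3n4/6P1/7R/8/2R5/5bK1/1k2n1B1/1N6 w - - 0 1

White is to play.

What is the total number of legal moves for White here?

White to move; king on g3.
In check: yes, from the black knight on e2.
Legal moves: Kh4, Kh3, Kxf3, Kh2, Kf2.
Count: 5.

5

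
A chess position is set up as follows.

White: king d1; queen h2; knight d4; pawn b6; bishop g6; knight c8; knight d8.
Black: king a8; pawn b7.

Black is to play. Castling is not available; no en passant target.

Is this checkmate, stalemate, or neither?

Black to move; black king on a8.
In check: no.
King squares — a7: attacked by Pb6; b7: own pawn; b8: attacked by Qh2.
Legal moves for Black: none.
Not in check and no legal moves → stalemate.

stalemate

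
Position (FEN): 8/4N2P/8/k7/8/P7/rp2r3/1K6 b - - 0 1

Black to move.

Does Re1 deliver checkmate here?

After Re1: white king on b1; in check: yes, from the black rook on e1.
White has 2 legal replies: Kc2, Kxa2.
In check but a legal move exists → not checkmate.

no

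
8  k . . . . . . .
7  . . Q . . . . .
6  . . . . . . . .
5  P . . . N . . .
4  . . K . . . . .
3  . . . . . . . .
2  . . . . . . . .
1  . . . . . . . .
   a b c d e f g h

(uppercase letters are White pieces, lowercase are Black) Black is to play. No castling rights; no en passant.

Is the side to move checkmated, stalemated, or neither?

stalemate

Black to move; black king on a8.
In check: no.
King squares — a7: attacked by Qc7; b7: attacked by Qc7; b8: attacked by Qc7.
Legal moves for Black: none.
Not in check and no legal moves → stalemate.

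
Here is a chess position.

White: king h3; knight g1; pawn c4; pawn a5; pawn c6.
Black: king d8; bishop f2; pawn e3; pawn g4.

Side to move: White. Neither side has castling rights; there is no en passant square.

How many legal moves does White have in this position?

3

White to move; king on h3.
In check: yes, from the black pawn on g4.
Legal moves: Kxg4, Kh2, Kg2.
Count: 3.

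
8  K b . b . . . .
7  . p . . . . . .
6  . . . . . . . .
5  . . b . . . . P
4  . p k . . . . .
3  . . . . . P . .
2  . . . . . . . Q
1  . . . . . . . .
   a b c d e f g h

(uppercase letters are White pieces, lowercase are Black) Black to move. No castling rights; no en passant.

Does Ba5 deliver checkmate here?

no

After Ba5: white king on a8; in check: no.
White is not in check, so this cannot be checkmate.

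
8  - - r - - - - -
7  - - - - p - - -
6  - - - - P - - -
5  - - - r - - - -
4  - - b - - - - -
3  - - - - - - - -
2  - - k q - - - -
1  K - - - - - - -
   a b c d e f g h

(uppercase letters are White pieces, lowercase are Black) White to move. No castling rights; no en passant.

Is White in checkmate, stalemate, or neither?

White to move; white king on a1.
In check: no.
King squares — b1: attacked by Kc2; a2: attacked by Bc4; b2: attacked by Kc2.
Legal moves for White: none.
Not in check and no legal moves → stalemate.

stalemate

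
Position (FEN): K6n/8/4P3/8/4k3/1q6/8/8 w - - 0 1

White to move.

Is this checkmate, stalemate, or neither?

neither

White to move; white king on a8.
In check: no.
Legal moves for White: Ka7, e7.
White has 2 legal moves and is not in check → neither.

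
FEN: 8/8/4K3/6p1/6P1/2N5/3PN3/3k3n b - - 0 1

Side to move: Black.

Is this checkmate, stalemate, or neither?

neither

Black to move; black king on d1.
In check: yes, from the white knight on c3.
King squares — c1: attacked by Ne2; e1: available; c2: available; d2: available; e2: attacked by Nc3.
Legal moves for Black: Kxd2, Kc2, Ke1.
Black is in check but has 3 legal moves → neither.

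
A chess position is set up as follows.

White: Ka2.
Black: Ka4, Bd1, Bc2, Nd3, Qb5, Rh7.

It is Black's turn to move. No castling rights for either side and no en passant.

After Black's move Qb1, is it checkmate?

yes

After Qb1: white king on a2; in check: yes, from the black queen on b1.
King squares — a1: attacked by Qb1; b1: attacked by Bc2; b2: attacked by Qb1; a3: attacked by Ka4; b3: attacked by Qb1.
White has no legal moves → checkmate.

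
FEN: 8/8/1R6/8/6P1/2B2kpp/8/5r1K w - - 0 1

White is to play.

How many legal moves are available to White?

0

White to move; king on h1.
In check: yes, from the black rook on f1.
Legal moves: none.
Count: 0.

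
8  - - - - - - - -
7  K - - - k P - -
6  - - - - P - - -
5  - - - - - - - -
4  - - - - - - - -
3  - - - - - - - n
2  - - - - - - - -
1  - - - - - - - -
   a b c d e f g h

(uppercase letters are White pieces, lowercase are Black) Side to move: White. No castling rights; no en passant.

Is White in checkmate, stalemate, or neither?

neither

White to move; white king on a7.
In check: no.
Legal moves for White: Kb8, Ka8, Kb7, Kb6, Ka6, f8=Q+, f8=R, f8=B+, f8=N.
White has 9 legal moves and is not in check → neither.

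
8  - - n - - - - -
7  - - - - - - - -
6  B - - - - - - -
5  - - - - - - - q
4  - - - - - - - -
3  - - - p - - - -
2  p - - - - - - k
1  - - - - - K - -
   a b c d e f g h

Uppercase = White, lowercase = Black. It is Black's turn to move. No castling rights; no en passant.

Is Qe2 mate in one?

After Qe2: white king on f1; in check: yes, from the black queen on e2.
King squares — e1: attacked by Qe2; g1: attacked by Kh2; e2: attacked by Pd3; f2: attacked by Qe2; g2: attacked by Qe2.
White has no legal moves → checkmate.

yes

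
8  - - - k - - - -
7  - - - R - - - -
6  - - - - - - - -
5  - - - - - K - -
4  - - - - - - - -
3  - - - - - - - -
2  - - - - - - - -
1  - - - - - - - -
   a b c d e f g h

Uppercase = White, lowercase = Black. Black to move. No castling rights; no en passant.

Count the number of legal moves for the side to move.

Black to move; king on d8.
In check: yes, from the white rook on d7.
Legal moves: Ke8, Kc8, Kxd7.
Count: 3.

3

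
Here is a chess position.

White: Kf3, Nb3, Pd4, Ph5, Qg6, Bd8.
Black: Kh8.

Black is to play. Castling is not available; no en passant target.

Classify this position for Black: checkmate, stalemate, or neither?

stalemate

Black to move; black king on h8.
In check: no.
King squares — g7: attacked by Qg6; h7: attacked by Qg6; g8: attacked by Qg6.
Legal moves for Black: none.
Not in check and no legal moves → stalemate.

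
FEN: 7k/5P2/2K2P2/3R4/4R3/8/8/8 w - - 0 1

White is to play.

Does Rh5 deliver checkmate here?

After Rh5: black king on h8; in check: yes, from the white rook on h5.
King squares — g7: attacked by Pf6; h7: attacked by Rh5; g8: attacked by Pf7.
Black has no legal moves → checkmate.

yes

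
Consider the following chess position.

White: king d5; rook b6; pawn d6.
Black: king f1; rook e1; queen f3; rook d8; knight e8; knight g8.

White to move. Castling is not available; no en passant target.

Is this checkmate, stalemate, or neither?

neither

White to move; white king on d5.
In check: yes, from the black queen on f3.
King squares — c4: available; d4: available; e4: attacked by Re1; c5: available; e5: attacked by Re1; c6: attacked by Qf3; d6: own pawn; e6: attacked by Re1.
Legal moves for White: Kc5, Kd4, Kc4.
White is in check but has 3 legal moves → neither.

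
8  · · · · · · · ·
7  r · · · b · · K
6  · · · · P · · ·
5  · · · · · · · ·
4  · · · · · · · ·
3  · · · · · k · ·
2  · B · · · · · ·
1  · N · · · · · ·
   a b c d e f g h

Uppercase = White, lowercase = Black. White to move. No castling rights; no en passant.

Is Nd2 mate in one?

After Nd2: black king on f3; in check: yes, from the white knight on d2.
Black has 7 legal replies: Kg4, Kf4, Kg3, Ke3, Kg2, Kf2, Ke2.
In check but a legal move exists → not checkmate.

no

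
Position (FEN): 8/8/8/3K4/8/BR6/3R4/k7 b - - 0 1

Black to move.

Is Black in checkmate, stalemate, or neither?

stalemate

Black to move; black king on a1.
In check: no.
King squares — b1: attacked by Rb3; a2: attacked by Rd2; b2: attacked by Rd2.
Legal moves for Black: none.
Not in check and no legal moves → stalemate.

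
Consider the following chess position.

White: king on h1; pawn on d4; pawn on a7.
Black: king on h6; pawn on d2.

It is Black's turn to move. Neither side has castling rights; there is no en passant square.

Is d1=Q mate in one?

no

After d1=Q: white king on h1; in check: yes, from the black queen on d1.
White has 2 legal replies: Kh2, Kg2.
In check but a legal move exists → not checkmate.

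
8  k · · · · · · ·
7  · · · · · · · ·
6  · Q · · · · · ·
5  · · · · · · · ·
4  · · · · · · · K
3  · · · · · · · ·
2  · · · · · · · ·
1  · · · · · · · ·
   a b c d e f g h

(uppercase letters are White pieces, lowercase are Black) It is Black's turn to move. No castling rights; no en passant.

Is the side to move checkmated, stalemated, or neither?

Black to move; black king on a8.
In check: no.
King squares — a7: attacked by Qb6; b7: attacked by Qb6; b8: attacked by Qb6.
Legal moves for Black: none.
Not in check and no legal moves → stalemate.

stalemate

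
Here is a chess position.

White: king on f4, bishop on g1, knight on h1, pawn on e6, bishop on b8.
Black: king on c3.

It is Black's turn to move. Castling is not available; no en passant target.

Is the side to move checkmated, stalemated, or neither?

neither

Black to move; black king on c3.
In check: no.
Legal moves for Black: Kc4, Kb4, Kd3, Kb3, Kd2, Kc2, Kb2.
Black has 7 legal moves and is not in check → neither.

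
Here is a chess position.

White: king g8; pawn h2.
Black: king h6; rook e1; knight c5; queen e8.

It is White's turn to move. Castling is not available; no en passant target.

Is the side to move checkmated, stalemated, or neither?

White to move; white king on g8.
In check: yes, from the black queen on e8.
King squares — f7: attacked by Qe8; g7: attacked by Kh6; h7: attacked by Kh6; f8: attacked by Qe8; h8: attacked by Qe8.
Legal moves for White: none.
In check with no legal moves → checkmate.

checkmate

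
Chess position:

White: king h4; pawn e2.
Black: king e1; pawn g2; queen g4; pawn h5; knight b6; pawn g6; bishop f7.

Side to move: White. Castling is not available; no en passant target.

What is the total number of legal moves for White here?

0

White to move; king on h4.
In check: yes, from the black queen on g4.
Legal moves: none.
Count: 0.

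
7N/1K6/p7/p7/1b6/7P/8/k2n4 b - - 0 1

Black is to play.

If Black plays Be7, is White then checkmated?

no

After Be7: white king on b7; in check: no.
White is not in check, so this cannot be checkmate.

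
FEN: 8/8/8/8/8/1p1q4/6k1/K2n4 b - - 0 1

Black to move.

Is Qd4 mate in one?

After Qd4: white king on a1; in check: yes, from the black queen on d4.
White has 1 legal reply: Kb1.
In check but a legal move exists → not checkmate.

no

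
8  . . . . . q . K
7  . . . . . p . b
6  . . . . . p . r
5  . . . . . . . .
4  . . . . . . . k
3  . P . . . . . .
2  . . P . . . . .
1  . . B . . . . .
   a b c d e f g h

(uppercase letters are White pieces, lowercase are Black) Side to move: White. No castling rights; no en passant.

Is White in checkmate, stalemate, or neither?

White to move; white king on h8.
In check: yes, from the black queen on f8.
King squares — g7: attacked by Qf8; h7: attacked by Rh6; g8: attacked by Bh7.
Legal moves for White: none.
In check with no legal moves → checkmate.

checkmate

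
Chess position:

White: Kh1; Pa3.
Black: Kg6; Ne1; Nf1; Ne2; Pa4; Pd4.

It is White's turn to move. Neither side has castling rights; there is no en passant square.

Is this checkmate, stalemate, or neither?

stalemate

White to move; white king on h1.
In check: no.
King squares — g1: attacked by Ne2; g2: attacked by Ne1; h2: attacked by Nf1.
Legal moves for White: none.
Not in check and no legal moves → stalemate.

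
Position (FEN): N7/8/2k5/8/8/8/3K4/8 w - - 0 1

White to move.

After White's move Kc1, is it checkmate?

no

After Kc1: black king on c6; in check: no.
Black is not in check, so this cannot be checkmate.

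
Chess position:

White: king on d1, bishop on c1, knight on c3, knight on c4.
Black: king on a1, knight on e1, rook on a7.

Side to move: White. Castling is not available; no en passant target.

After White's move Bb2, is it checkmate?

yes

After Bb2: black king on a1; in check: yes, from the white bishop on b2.
King squares — b1: attacked by Nc3; a2: attacked by Nc3; b2: attacked by Nc4.
Black has no legal moves → checkmate.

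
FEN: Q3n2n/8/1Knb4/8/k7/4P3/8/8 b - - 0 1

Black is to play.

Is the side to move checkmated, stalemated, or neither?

neither

Black to move; black king on a4.
In check: yes, from the white queen on a8.
Legal moves for Black: Kb4, Kb3, Na7, Na5.
Black is in check but has 4 legal moves → neither.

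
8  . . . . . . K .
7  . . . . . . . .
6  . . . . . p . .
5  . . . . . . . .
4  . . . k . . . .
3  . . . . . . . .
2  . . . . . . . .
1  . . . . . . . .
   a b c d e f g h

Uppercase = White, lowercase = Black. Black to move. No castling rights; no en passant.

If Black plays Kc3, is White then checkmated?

After Kc3: white king on g8; in check: no.
White is not in check, so this cannot be checkmate.

no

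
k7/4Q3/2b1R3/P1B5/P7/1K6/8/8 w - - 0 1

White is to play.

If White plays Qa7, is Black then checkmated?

After Qa7: black king on a8; in check: yes, from the white queen on a7.
King squares — a7: attacked by Bc5; b7: attacked by Qa7; b8: attacked by Qa7.
Black has no legal moves → checkmate.

yes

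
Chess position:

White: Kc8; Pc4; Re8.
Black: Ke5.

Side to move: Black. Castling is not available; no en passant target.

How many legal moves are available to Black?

5

Black to move; king on e5.
In check: yes, from the white rook on e8.
Legal moves: Kf6, Kd6, Kf5, Kf4, Kd4.
Count: 5.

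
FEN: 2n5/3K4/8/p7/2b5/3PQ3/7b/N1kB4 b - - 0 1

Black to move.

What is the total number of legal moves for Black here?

3

Black to move; king on c1.
In check: yes, from the white queen on e3.
Legal moves: Kb2, Kxd1, Kb1.
Count: 3.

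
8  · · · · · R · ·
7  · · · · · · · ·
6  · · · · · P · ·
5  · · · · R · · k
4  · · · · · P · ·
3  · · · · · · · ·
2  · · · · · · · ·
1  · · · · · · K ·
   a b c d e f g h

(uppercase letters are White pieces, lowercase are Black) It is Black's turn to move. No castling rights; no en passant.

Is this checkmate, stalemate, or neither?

Black to move; black king on h5.
In check: yes, from the white rook on e5.
King squares — g4: available; h4: available; g5: attacked by Pf4; g6: available; h6: available.
Legal moves for Black: Kh6, Kg6, Kh4, Kg4.
Black is in check but has 4 legal moves → neither.

neither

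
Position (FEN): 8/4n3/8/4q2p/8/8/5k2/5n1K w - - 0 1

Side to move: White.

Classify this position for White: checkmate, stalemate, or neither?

White to move; white king on h1.
In check: no.
King squares — g1: attacked by Kf2; g2: attacked by Kf2; h2: attacked by Nf1.
Legal moves for White: none.
Not in check and no legal moves → stalemate.

stalemate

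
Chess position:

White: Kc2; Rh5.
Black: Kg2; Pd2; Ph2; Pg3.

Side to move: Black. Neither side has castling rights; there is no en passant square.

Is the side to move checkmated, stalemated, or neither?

neither

Black to move; black king on g2.
In check: no.
Legal moves for Black: Kf3, Kf2, Kh1, Kg1, Kf1, h1=Q, h1=R, h1=B, h1=N, d1=Q+, d1=R, d1=B+, d1=N.
Black has 13 legal moves and is not in check → neither.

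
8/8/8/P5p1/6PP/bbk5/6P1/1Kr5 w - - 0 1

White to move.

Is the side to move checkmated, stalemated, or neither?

White to move; white king on b1.
In check: yes, from the black rook on c1.
King squares — a1: attacked by Rc1; c1: attacked by Ba3; a2: attacked by Bb3; b2: attacked by Ba3; c2: attacked by Rc1.
Legal moves for White: none.
In check with no legal moves → checkmate.

checkmate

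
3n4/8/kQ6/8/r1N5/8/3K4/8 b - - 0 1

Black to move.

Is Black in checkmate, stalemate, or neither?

Black to move; black king on a6.
In check: yes, from the white queen on b6.
King squares — a5: attacked by Nc4; b5: attacked by Qb6; b6: attacked by Nc4; a7: attacked by Qb6; b7: attacked by Qb6.
Legal moves for Black: none.
In check with no legal moves → checkmate.

checkmate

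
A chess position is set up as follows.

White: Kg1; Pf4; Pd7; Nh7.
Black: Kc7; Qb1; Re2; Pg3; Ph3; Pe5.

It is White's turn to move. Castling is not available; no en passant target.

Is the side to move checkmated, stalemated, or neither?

checkmate

White to move; white king on g1.
In check: yes, from the black queen on b1.
King squares — f1: attacked by Qb1; h1: attacked by Qb1; f2: attacked by Re2; g2: attacked by Re2; h2: attacked by Re2.
Legal moves for White: none.
In check with no legal moves → checkmate.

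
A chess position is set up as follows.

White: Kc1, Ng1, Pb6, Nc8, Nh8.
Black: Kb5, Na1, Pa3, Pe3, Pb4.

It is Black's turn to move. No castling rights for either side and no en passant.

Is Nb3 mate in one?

After Nb3: white king on c1; in check: yes, from the black knight on b3.
White has 3 legal replies: Kc2, Kd1, Kb1.
In check but a legal move exists → not checkmate.

no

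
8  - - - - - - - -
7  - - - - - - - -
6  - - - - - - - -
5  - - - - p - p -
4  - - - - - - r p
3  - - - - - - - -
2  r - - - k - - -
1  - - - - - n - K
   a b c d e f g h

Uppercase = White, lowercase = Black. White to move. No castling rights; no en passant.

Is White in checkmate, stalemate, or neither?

stalemate

White to move; white king on h1.
In check: no.
King squares — g1: attacked by Rg4; g2: attacked by Rg4; h2: attacked by Nf1.
Legal moves for White: none.
Not in check and no legal moves → stalemate.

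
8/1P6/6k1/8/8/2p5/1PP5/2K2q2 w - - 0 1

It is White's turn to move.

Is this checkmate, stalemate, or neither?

checkmate

White to move; white king on c1.
In check: yes, from the black queen on f1.
King squares — b1: attacked by Qf1; d1: attacked by Qf1; b2: own pawn; c2: own pawn; d2: attacked by Pc3.
Legal moves for White: none.
In check with no legal moves → checkmate.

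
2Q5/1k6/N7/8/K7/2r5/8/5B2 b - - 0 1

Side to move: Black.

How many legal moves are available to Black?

4

Black to move; king on b7.
In check: yes, from the white queen on c8.
Legal moves: Kxc8, Ka7, Kb6, Rxc8.
Count: 4.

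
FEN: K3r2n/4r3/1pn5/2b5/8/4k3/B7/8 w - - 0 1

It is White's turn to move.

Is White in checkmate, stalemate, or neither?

checkmate

White to move; white king on a8.
In check: yes, from the black rook on e8.
King squares — a7: attacked by Nc6; b7: attacked by Re7; b8: attacked by Nc6.
Legal moves for White: none.
In check with no legal moves → checkmate.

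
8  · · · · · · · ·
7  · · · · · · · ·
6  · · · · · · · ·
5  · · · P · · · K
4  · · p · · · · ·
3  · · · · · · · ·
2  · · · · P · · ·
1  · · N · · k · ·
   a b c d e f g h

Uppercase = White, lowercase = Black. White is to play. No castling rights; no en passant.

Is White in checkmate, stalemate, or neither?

White to move; white king on h5.
In check: no.
Legal moves for White: Kh6, Kg6, Kg5, Kh4, Kg4, Nd3, Nb3, Na2, d6, e3, e4.
White has 11 legal moves and is not in check → neither.

neither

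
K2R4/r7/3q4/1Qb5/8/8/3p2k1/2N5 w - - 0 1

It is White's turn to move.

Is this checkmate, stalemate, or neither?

White to move; white king on a8.
In check: yes, from the black rook on a7.
King squares — a7: attacked by Bc5; b7: attacked by Ra7; b8: attacked by Qd6.
Legal moves for White: none.
In check with no legal moves → checkmate.

checkmate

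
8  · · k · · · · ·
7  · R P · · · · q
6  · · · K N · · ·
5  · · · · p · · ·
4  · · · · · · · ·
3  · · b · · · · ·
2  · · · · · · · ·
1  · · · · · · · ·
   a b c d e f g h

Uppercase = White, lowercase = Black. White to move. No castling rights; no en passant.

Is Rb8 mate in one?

After Rb8: black king on c8; in check: yes, from the white rook on b8.
King squares — b7: attacked by Rb8; c7: attacked by Kd6; d7: attacked by Kd6; b8: attacked by Pc7; d8: attacked by Ne6.
Black has no legal moves → checkmate.

yes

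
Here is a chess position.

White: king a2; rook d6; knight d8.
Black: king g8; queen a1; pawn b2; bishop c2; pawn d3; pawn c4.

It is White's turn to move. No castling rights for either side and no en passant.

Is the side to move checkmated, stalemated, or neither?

White to move; white king on a2.
In check: yes, from the black queen on a1.
King squares — a1: attacked by Pb2; b1: attacked by Qa1; b2: attacked by Qa1; a3: attacked by Qa1; b3: attacked by Bc2.
Legal moves for White: none.
In check with no legal moves → checkmate.

checkmate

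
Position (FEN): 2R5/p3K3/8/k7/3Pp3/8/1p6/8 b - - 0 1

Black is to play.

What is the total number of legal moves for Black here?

Black to move; king on a5.
In check: no.
Legal moves: Kb6, Ka6, Kb5, Kb4, Ka4, a6, e3, b1=Q, b1=R, b1=B, b1=N.
Count: 11.

11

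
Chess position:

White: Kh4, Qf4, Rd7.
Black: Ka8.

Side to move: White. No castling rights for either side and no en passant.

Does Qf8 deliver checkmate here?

After Qf8: black king on a8; in check: yes, from the white queen on f8.
King squares — a7: attacked by Rd7; b7: attacked by Rd7; b8: attacked by Qf8.
Black has no legal moves → checkmate.

yes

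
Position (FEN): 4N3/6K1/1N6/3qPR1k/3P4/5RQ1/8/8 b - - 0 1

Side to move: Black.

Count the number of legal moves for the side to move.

0

Black to move; king on h5.
In check: yes, from the white rook on f5.
Legal moves: none.
Count: 0.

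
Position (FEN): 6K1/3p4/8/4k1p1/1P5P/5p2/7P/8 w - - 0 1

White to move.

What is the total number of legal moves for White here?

9

White to move; king on g8.
In check: no.
Legal moves: Kh8, Kf8, Kh7, Kg7, Kf7, hxg5, h5, b5, h3.
Count: 9.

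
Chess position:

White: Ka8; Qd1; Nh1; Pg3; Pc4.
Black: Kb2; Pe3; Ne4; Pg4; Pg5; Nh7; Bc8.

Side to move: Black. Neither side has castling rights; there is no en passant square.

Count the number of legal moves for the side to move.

Black to move; king on b2.
In check: no.
Legal moves: Bd7, Bb7+, Be6, Ba6, Bf5, Nf8, Nhf6, Nef6, Nd6, Nc5, Nxg3, Nc3, Nf2, Nd2, Kc3, Ka3, Ka2, e2.
Count: 18.

18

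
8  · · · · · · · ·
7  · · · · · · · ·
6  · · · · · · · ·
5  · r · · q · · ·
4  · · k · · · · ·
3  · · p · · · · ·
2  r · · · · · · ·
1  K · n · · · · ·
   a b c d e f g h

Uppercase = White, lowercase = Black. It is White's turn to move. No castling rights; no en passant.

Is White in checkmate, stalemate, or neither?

checkmate

White to move; white king on a1.
In check: yes, from the black rook on a2.
King squares — b1: attacked by Rb5; a2: attacked by Nc1; b2: attacked by Ra2.
Legal moves for White: none.
In check with no legal moves → checkmate.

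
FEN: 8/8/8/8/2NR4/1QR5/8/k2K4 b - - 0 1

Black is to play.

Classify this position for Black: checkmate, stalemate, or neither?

Black to move; black king on a1.
In check: no.
King squares — b1: attacked by Qb3; a2: attacked by Qb3; b2: attacked by Qb3.
Legal moves for Black: none.
Not in check and no legal moves → stalemate.

stalemate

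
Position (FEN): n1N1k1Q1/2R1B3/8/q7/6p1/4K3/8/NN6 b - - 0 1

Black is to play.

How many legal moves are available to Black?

0

Black to move; king on e8.
In check: yes, from the white queen on g8.
Legal moves: none.
Count: 0.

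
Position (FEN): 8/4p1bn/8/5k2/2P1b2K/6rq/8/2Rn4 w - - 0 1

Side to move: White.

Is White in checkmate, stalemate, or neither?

White to move; white king on h4.
In check: yes, from the black queen on h3.
King squares — g3: attacked by Qh3; h3: attacked by Rg3; g4: attacked by Rg3; g5: attacked by Rg3; h5: attacked by Qh3.
Legal moves for White: none.
In check with no legal moves → checkmate.

checkmate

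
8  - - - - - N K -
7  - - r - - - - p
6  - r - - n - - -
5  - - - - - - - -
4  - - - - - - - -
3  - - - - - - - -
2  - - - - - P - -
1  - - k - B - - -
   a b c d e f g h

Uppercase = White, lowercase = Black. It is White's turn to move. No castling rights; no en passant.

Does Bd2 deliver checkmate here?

After Bd2: black king on c1; in check: yes, from the white bishop on d2.
Black has 5 legal replies: Kxd2, Kc2, Kb2, Kd1, Kb1.
In check but a legal move exists → not checkmate.

no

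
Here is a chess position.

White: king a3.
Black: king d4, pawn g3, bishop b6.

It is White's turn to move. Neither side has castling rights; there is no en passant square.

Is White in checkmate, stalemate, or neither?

neither

White to move; white king on a3.
In check: no.
Legal moves for White: Kb4, Ka4, Kb3, Kb2, Ka2.
White has 5 legal moves and is not in check → neither.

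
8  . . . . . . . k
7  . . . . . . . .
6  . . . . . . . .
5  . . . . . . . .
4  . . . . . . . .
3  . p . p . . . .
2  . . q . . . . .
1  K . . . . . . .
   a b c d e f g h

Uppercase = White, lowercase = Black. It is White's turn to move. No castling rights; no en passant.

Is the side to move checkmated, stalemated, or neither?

stalemate

White to move; white king on a1.
In check: no.
King squares — b1: attacked by Qc2; a2: attacked by Qc2; b2: attacked by Qc2.
Legal moves for White: none.
Not in check and no legal moves → stalemate.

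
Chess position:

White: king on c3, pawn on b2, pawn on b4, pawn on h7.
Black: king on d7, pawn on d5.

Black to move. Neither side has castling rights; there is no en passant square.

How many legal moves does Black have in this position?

Black to move; king on d7.
In check: no.
Legal moves: Ke8, Kd8, Kc8, Ke7, Kc7, Ke6, Kd6, Kc6, d4+.
Count: 9.

9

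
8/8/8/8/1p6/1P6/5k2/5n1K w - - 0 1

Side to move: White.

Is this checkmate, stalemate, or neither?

stalemate

White to move; white king on h1.
In check: no.
King squares — g1: attacked by Kf2; g2: attacked by Kf2; h2: attacked by Nf1.
Legal moves for White: none.
Not in check and no legal moves → stalemate.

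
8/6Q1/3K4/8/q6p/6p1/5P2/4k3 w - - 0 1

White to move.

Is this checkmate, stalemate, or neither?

neither

White to move; white king on d6.
In check: no.
Legal moves for White include: Qh8, Qg8, Qf8, Qh7, Qf7, Qe7+, Qd7, Qc7, Qb7, Qa7, Qh6, Qg6, Qf6, Qg5, Qe5+, Qg4, Qd4, Qxg3, ... (list truncated; more exist).
White has legal moves and is not in check → neither.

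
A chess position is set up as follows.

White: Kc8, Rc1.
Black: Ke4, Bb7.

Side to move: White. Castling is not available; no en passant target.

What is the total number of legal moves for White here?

White to move; king on c8.
In check: yes, from the black bishop on b7.
Legal moves: Kd8, Kb8, Kd7, Kc7, Kxb7.
Count: 5.

5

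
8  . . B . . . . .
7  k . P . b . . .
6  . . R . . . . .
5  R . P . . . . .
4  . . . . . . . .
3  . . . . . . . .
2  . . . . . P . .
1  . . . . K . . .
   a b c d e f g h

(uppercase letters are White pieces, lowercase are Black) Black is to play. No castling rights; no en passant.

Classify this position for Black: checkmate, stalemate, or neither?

checkmate

Black to move; black king on a7.
In check: yes, from the white rook on a5.
King squares — a6: attacked by Ra5; b6: attacked by Pc5; b7: attacked by Bc8; a8: attacked by Ra5; b8: attacked by Pc7.
Legal moves for Black: none.
In check with no legal moves → checkmate.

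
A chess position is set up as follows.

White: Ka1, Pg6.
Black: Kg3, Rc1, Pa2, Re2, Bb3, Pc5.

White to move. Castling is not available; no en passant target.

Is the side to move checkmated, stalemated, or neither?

White to move; white king on a1.
In check: yes, from the black rook on c1.
King squares — b1: attacked by Rc1; a2: attacked by Re2; b2: attacked by Re2.
Legal moves for White: none.
In check with no legal moves → checkmate.

checkmate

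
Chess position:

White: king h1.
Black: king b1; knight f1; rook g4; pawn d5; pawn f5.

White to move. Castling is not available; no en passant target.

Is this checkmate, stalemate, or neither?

White to move; white king on h1.
In check: no.
King squares — g1: attacked by Rg4; g2: attacked by Rg4; h2: attacked by Nf1.
Legal moves for White: none.
Not in check and no legal moves → stalemate.

stalemate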